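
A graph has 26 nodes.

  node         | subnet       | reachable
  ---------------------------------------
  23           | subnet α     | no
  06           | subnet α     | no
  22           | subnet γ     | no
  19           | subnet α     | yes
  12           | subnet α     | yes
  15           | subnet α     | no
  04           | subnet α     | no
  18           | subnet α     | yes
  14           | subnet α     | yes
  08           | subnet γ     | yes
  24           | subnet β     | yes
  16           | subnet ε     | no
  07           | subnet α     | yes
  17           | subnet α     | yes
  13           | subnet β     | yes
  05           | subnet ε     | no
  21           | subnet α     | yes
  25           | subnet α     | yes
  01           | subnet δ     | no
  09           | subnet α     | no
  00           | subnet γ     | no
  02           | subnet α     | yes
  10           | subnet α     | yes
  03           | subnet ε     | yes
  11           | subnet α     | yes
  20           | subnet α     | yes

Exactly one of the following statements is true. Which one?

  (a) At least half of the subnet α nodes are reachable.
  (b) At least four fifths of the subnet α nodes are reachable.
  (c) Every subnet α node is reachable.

(a)

|A| = 17, |A ∩ B| = 12, |A ∖ B| = 5.
(a) requires |A ∩ B| ≥ |A ∖ B|: true.
(b) requires |A ∩ B| / |A| ≥ 4/5: false.
(c) requires A ⊆ B, i.e. every element of A is in B (|A ∖ B| = 0): false.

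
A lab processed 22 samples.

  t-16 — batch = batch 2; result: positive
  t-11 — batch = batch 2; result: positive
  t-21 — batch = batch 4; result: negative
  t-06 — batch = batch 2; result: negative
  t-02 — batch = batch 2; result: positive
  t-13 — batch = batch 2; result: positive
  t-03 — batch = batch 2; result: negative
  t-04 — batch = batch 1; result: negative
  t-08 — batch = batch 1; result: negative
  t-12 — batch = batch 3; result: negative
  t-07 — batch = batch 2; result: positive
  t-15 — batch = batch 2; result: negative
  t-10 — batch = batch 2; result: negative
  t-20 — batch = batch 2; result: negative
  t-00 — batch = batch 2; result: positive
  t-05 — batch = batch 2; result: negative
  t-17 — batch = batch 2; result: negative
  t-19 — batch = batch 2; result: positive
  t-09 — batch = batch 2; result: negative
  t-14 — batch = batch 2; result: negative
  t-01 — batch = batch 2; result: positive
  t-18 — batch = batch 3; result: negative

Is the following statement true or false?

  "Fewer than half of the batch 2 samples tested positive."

True

'Fewer than half of the batch 2 samples tested positive' holds iff |A ∩ B| < |A ∖ B|.
|A| = 17, |A ∩ B| = 8, |A ∖ B| = 9.
8 < 9, so the statement is true.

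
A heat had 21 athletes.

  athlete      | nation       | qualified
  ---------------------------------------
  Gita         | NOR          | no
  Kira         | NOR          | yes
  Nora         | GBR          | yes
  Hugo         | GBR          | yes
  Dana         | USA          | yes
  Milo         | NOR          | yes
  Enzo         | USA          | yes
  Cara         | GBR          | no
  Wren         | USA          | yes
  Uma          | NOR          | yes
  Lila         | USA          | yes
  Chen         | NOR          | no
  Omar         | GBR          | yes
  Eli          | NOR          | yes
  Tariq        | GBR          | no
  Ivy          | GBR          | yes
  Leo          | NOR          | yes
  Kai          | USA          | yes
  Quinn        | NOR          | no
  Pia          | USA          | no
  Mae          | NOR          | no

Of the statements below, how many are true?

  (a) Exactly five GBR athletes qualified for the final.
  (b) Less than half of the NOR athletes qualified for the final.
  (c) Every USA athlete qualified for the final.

(a) GBR: |A| = 6, |A ∩ B| = 4; needs |A ∩ B| = 5 — false.
(b) NOR: |A| = 9, |A ∩ B| = 5; needs |A ∩ B| < |A ∖ B| — false.
(c) USA: |A| = 6, |A ∩ B| = 5; needs A ⊆ B, i.e. every element of A is in B (|A ∖ B| = 0) — false.

0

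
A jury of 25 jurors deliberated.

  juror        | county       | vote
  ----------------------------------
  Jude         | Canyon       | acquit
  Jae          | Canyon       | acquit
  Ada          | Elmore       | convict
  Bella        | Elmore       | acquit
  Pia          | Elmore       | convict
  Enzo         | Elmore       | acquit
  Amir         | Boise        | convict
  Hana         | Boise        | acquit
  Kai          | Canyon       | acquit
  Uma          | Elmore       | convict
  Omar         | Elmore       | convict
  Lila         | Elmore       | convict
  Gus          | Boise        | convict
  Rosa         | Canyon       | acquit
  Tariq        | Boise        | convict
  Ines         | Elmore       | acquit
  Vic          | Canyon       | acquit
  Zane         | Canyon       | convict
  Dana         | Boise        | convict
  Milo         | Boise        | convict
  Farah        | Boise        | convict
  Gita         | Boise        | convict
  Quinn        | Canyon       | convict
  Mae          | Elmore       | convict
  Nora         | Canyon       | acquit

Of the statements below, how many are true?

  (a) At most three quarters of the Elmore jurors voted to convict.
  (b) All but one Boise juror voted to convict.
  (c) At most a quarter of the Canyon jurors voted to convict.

3

(a) Elmore: |A| = 9, |A ∩ B| = 6; needs |A ∩ B| / |A| ≤ 3/4 — true.
(b) Boise: |A| = 8, |A ∩ B| = 7; needs |A ∖ B| = 1 — true.
(c) Canyon: |A| = 8, |A ∩ B| = 2; needs |A ∩ B| / |A| ≤ 1/4 — true.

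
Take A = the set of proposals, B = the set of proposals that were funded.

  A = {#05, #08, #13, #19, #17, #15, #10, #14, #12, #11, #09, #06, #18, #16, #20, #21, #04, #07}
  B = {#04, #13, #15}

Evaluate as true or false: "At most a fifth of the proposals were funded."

'At most a fifth of the proposals were funded' holds iff |A ∩ B| / |A| ≤ 1/5.
|A| = 18, |A ∩ B| = 3, |A ∖ B| = 15.
|A ∩ B|/|A| = 3/18, so the statement is true.

True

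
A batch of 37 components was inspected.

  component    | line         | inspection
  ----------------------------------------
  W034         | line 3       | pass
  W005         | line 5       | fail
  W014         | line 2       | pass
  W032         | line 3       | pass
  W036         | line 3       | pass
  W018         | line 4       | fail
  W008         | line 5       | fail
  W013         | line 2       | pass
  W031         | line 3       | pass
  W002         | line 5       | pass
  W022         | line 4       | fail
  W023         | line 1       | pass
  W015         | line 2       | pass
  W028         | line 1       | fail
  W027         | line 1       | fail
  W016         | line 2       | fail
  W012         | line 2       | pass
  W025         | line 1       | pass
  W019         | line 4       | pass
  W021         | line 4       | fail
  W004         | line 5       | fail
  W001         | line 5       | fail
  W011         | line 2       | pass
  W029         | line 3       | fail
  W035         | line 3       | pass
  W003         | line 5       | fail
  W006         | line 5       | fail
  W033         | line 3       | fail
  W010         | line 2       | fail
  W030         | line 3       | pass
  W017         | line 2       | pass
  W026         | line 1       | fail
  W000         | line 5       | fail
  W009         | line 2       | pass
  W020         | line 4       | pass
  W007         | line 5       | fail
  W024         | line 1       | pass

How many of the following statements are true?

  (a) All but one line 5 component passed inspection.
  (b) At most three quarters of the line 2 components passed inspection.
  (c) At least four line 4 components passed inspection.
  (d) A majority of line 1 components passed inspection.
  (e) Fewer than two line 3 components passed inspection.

0

(a) line 5: |A| = 9, |A ∩ B| = 1; needs |A ∖ B| = 1 — false.
(b) line 2: |A| = 9, |A ∩ B| = 7; needs |A ∩ B| / |A| ≤ 3/4 — false.
(c) line 4: |A| = 5, |A ∩ B| = 2; needs |A ∩ B| ≥ 4 — false.
(d) line 1: |A| = 6, |A ∩ B| = 3; needs |A ∩ B| > |A ∖ B| — false.
(e) line 3: |A| = 8, |A ∩ B| = 6; needs |A ∩ B| < 2 — false.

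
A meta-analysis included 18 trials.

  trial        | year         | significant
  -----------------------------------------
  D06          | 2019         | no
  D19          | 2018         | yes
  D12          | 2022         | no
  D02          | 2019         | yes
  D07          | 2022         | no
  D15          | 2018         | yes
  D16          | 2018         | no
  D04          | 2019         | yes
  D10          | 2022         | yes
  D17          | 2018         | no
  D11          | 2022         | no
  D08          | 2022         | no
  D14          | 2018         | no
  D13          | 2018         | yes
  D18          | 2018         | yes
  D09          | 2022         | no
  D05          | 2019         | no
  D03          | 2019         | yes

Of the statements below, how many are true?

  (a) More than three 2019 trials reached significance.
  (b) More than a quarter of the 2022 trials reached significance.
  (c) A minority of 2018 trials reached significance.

0

(a) 2019: |A| = 5, |A ∩ B| = 3; needs |A ∩ B| > 3 — false.
(b) 2022: |A| = 6, |A ∩ B| = 1; needs |A ∩ B| / |A| > 1/4 — false.
(c) 2018: |A| = 7, |A ∩ B| = 4; needs |A ∩ B| < |A ∖ B| — false.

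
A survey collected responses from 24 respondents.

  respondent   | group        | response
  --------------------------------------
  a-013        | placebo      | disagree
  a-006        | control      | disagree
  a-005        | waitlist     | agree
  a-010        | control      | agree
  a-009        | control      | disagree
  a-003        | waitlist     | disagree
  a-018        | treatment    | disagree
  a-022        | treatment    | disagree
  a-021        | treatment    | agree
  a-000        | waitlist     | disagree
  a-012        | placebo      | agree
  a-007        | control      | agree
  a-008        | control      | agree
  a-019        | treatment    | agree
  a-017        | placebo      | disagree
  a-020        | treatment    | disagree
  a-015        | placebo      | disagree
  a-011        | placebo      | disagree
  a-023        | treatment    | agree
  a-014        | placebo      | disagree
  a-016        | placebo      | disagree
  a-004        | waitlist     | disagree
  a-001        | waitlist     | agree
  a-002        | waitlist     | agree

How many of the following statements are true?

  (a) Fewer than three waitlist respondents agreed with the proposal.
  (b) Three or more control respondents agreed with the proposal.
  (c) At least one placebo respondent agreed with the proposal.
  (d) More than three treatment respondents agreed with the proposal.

2

(a) waitlist: |A| = 6, |A ∩ B| = 3; needs |A ∩ B| < 3 — false.
(b) control: |A| = 5, |A ∩ B| = 3; needs |A ∩ B| ≥ 3 — true.
(c) placebo: |A| = 7, |A ∩ B| = 1; needs A ∩ B ≠ ∅ (|A ∩ B| ≥ 1) — true.
(d) treatment: |A| = 6, |A ∩ B| = 3; needs |A ∩ B| > 3 — false.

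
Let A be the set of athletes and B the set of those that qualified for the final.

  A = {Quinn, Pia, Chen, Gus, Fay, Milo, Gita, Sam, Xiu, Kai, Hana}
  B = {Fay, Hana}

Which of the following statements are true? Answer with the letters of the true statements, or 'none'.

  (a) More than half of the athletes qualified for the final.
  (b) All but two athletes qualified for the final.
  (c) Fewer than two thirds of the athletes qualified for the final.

(c)

|A| = 11, |A ∩ B| = 2, |A ∖ B| = 9.
(a) |A ∩ B| > |A ∖ B|: fails.
(b) |A ∖ B| = 2: fails.
(c) |A ∩ B| / |A| < 2/3: holds.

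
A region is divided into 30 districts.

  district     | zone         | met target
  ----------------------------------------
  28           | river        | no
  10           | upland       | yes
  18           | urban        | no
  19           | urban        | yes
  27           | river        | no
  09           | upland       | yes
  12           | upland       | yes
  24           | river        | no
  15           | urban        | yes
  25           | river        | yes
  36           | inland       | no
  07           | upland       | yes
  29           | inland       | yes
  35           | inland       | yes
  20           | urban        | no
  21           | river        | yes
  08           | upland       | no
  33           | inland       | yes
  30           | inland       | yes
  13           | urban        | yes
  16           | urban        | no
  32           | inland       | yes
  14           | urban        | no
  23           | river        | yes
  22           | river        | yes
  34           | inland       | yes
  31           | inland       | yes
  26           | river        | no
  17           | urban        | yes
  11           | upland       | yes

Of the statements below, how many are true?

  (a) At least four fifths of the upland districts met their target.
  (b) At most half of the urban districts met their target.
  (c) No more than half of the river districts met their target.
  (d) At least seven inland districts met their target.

(a) upland: |A| = 6, |A ∩ B| = 5; needs |A ∩ B| / |A| ≥ 4/5 — true.
(b) urban: |A| = 8, |A ∩ B| = 4; needs |A ∩ B| ≤ |A ∖ B| — true.
(c) river: |A| = 8, |A ∩ B| = 4; needs |A ∩ B| ≤ |A ∖ B| — true.
(d) inland: |A| = 8, |A ∩ B| = 7; needs |A ∩ B| ≥ 7 — true.

4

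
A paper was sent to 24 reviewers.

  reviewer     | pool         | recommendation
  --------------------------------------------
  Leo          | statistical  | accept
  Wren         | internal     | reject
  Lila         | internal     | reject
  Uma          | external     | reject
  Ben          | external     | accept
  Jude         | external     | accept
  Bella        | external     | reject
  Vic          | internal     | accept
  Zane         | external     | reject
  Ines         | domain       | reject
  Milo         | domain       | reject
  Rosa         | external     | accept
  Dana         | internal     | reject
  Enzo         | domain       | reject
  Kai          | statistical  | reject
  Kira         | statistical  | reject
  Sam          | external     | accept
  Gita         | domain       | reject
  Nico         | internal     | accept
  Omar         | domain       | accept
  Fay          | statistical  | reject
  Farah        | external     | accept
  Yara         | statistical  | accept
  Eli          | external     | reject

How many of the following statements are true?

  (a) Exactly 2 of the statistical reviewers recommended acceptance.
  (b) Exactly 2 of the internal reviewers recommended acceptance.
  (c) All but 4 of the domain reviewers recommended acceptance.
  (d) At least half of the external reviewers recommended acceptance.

4

(a) statistical: |A| = 5, |A ∩ B| = 2; needs |A ∩ B| = 2 — true.
(b) internal: |A| = 5, |A ∩ B| = 2; needs |A ∩ B| = 2 — true.
(c) domain: |A| = 5, |A ∩ B| = 1; needs |A ∖ B| = 4 — true.
(d) external: |A| = 9, |A ∩ B| = 5; needs |A ∩ B| ≥ |A ∖ B| — true.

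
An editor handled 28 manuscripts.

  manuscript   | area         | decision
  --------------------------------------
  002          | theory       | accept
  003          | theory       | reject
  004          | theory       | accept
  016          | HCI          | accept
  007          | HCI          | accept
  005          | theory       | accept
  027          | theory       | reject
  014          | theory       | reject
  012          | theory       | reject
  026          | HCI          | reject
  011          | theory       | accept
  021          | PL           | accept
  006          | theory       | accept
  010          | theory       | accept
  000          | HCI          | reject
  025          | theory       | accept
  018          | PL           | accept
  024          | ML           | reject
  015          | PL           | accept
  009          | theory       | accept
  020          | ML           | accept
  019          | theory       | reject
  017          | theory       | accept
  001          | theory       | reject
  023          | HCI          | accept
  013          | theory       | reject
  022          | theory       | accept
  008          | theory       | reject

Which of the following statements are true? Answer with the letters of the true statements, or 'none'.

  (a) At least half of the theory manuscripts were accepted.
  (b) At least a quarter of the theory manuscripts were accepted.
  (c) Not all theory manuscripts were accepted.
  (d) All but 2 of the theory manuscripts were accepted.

|A| = 18, |A ∩ B| = 10, |A ∖ B| = 8.
(a) |A ∩ B| ≥ |A ∖ B|: holds.
(b) |A ∩ B| / |A| ≥ 1/4: holds.
(c) A ⊄ B (|A ∖ B| ≥ 1): holds.
(d) |A ∖ B| = 2: fails.

(a), (b), (c)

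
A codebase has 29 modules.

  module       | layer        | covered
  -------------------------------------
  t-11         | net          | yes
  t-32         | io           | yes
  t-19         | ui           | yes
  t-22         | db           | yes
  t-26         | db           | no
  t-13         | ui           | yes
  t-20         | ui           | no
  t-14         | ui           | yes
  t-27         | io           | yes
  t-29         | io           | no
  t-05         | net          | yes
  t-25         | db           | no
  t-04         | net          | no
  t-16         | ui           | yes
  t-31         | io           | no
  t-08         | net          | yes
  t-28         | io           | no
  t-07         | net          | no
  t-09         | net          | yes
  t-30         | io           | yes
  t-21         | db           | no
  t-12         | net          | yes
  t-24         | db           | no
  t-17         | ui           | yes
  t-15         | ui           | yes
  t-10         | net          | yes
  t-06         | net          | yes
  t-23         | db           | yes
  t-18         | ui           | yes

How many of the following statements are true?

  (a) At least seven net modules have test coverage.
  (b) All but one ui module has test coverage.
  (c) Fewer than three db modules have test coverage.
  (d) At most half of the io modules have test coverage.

4

(a) net: |A| = 9, |A ∩ B| = 7; needs |A ∩ B| ≥ 7 — true.
(b) ui: |A| = 8, |A ∩ B| = 7; needs |A ∖ B| = 1 — true.
(c) db: |A| = 6, |A ∩ B| = 2; needs |A ∩ B| < 3 — true.
(d) io: |A| = 6, |A ∩ B| = 3; needs |A ∩ B| ≤ |A ∖ B| — true.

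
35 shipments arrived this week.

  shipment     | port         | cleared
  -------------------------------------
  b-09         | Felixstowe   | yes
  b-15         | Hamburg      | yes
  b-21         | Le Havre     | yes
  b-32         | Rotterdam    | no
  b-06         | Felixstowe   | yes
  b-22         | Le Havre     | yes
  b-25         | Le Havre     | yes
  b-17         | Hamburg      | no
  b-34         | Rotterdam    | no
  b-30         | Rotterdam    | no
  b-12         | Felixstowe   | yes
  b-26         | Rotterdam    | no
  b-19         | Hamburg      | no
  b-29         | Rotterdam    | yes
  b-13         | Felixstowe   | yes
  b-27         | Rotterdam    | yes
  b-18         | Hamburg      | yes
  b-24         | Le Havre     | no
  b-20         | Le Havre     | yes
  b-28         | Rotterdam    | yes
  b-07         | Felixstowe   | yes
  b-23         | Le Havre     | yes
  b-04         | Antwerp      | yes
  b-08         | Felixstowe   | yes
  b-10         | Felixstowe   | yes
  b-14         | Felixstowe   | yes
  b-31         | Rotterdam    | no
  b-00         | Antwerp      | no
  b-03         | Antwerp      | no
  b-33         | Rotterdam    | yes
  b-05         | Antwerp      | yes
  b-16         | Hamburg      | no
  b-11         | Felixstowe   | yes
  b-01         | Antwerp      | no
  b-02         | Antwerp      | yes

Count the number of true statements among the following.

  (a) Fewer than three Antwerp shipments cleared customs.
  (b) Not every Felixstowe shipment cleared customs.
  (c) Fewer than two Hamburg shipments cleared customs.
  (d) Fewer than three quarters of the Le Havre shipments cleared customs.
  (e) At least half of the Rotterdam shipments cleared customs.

0

(a) Antwerp: |A| = 6, |A ∩ B| = 3; needs |A ∩ B| < 3 — false.
(b) Felixstowe: |A| = 9, |A ∩ B| = 9; needs A ⊄ B (|A ∖ B| ≥ 1) — false.
(c) Hamburg: |A| = 5, |A ∩ B| = 2; needs |A ∩ B| < 2 — false.
(d) Le Havre: |A| = 6, |A ∩ B| = 5; needs |A ∩ B| / |A| < 3/4 — false.
(e) Rotterdam: |A| = 9, |A ∩ B| = 4; needs |A ∩ B| ≥ |A ∖ B| — false.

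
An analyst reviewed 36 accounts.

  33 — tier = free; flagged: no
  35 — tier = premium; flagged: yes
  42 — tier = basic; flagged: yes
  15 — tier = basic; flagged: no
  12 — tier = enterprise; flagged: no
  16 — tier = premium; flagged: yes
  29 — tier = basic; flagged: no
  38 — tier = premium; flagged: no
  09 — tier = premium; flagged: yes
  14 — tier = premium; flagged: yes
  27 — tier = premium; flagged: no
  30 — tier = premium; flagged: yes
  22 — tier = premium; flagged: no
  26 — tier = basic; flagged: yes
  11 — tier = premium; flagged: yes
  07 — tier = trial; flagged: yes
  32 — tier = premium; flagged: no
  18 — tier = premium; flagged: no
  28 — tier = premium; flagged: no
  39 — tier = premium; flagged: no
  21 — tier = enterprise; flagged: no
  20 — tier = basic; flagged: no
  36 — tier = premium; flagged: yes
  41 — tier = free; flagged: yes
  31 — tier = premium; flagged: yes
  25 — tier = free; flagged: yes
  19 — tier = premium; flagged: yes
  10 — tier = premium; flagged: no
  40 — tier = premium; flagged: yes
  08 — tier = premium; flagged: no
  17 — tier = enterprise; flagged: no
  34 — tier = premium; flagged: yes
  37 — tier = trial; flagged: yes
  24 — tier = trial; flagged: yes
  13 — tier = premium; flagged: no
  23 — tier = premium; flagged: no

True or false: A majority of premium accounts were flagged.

'A majority of premium accounts were flagged' holds iff |A ∩ B| > |A ∖ B|.
|A| = 22, |A ∩ B| = 11, |A ∖ B| = 11.
11 = 11, so the statement is false.

False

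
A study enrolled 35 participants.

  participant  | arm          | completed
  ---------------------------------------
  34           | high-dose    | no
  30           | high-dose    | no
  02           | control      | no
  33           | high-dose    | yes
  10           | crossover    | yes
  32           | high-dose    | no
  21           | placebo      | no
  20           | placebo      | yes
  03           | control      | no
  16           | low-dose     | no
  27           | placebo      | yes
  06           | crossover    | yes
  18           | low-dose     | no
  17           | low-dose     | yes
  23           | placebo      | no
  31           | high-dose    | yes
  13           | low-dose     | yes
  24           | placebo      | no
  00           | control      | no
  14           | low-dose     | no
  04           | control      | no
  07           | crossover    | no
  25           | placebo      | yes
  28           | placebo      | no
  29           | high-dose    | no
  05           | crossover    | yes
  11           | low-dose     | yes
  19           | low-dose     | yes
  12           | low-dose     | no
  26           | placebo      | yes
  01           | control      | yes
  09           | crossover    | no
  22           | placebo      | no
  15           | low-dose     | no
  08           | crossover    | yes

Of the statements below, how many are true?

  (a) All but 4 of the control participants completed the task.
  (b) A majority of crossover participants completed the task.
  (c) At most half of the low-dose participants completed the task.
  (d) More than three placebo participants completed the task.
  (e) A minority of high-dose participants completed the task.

(a) control: |A| = 5, |A ∩ B| = 1; needs |A ∖ B| = 4 — true.
(b) crossover: |A| = 6, |A ∩ B| = 4; needs |A ∩ B| > |A ∖ B| — true.
(c) low-dose: |A| = 9, |A ∩ B| = 4; needs |A ∩ B| ≤ |A ∖ B| — true.
(d) placebo: |A| = 9, |A ∩ B| = 4; needs |A ∩ B| > 3 — true.
(e) high-dose: |A| = 6, |A ∩ B| = 2; needs |A ∩ B| < |A ∖ B| — true.

5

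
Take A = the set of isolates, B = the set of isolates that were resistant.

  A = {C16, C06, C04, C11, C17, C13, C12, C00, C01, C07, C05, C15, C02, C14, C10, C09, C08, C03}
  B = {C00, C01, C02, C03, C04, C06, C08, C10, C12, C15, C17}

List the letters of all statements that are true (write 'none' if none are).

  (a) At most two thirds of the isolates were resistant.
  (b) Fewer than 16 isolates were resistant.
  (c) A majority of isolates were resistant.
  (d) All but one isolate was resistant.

|A| = 18, |A ∩ B| = 11, |A ∖ B| = 7.
(a) |A ∩ B| / |A| ≤ 2/3: holds.
(b) |A ∩ B| < 16: holds.
(c) |A ∩ B| > |A ∖ B|: holds.
(d) |A ∖ B| = 1: fails.

(a), (b), (c)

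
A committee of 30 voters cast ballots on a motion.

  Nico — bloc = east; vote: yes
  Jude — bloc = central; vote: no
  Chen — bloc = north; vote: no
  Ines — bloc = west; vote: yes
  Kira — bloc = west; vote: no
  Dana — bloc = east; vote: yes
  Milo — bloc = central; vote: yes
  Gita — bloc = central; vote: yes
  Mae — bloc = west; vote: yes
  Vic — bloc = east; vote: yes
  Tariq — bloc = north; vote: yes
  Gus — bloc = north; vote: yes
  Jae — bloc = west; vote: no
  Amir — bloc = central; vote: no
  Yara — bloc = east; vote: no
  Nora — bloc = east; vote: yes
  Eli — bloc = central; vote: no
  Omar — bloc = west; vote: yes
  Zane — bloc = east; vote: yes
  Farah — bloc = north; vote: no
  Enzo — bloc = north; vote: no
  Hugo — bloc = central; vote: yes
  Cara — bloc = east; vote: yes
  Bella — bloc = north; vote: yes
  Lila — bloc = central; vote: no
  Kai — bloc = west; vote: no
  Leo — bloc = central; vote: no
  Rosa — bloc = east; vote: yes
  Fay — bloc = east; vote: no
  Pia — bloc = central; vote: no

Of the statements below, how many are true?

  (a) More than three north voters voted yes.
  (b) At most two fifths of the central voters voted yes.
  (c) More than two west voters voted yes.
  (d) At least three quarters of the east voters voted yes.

(a) north: |A| = 6, |A ∩ B| = 3; needs |A ∩ B| > 3 — false.
(b) central: |A| = 9, |A ∩ B| = 3; needs |A ∩ B| / |A| ≤ 2/5 — true.
(c) west: |A| = 6, |A ∩ B| = 3; needs |A ∩ B| > 2 — true.
(d) east: |A| = 9, |A ∩ B| = 7; needs |A ∩ B| / |A| ≥ 3/4 — true.

3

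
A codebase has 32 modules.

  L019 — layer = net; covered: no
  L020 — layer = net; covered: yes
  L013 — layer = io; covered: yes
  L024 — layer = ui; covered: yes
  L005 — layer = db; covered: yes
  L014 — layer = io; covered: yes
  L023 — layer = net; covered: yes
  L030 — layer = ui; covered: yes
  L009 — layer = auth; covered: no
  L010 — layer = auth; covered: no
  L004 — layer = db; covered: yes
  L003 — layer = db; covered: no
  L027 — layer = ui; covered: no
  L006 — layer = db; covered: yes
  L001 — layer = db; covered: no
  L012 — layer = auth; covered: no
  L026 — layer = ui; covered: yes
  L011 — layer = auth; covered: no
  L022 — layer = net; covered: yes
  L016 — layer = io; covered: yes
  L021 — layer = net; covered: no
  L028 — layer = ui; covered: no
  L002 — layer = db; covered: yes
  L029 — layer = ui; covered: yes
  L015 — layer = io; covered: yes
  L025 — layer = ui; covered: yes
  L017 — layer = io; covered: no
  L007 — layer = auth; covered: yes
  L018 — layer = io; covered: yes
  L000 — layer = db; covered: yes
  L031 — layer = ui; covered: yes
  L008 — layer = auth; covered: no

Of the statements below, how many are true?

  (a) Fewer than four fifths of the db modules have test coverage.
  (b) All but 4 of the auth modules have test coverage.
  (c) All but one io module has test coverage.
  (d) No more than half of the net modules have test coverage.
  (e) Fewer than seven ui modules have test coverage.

(a) db: |A| = 7, |A ∩ B| = 5; needs |A ∩ B| / |A| < 4/5 — true.
(b) auth: |A| = 6, |A ∩ B| = 1; needs |A ∖ B| = 4 — false.
(c) io: |A| = 6, |A ∩ B| = 5; needs |A ∖ B| = 1 — true.
(d) net: |A| = 5, |A ∩ B| = 3; needs |A ∩ B| ≤ |A ∖ B| — false.
(e) ui: |A| = 8, |A ∩ B| = 6; needs |A ∩ B| < 7 — true.

3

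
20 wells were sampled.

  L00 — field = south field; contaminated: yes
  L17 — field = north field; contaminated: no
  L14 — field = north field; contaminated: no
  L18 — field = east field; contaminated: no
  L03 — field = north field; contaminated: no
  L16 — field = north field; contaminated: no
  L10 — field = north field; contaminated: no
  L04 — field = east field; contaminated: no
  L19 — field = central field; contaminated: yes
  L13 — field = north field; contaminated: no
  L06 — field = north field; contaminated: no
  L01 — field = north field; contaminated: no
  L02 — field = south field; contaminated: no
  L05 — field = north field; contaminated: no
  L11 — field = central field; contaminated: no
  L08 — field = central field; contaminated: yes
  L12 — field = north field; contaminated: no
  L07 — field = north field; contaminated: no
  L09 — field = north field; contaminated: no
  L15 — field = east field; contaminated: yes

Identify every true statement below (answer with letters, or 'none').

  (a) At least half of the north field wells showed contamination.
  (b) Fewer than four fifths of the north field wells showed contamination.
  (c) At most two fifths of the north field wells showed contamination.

(b), (c)

|A| = 12, |A ∩ B| = 0, |A ∖ B| = 12.
(a) |A ∩ B| ≥ |A ∖ B|: fails.
(b) |A ∩ B| / |A| < 4/5: holds.
(c) |A ∩ B| / |A| ≤ 2/5: holds.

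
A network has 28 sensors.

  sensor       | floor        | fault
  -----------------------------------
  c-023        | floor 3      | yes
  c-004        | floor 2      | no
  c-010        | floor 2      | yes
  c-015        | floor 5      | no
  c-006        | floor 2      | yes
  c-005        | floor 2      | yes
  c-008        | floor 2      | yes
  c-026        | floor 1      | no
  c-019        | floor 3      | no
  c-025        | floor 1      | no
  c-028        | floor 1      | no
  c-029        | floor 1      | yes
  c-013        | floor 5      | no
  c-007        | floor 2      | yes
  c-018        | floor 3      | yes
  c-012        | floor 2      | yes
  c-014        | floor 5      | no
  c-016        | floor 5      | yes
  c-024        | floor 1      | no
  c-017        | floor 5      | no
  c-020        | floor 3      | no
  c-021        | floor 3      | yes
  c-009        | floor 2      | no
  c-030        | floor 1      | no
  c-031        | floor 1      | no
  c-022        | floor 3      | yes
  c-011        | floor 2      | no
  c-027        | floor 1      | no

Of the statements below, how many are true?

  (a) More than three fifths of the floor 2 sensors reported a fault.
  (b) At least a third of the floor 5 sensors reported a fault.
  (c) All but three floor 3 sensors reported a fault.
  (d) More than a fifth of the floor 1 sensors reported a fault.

1

(a) floor 2: |A| = 9, |A ∩ B| = 6; needs |A ∩ B| / |A| > 3/5 — true.
(b) floor 5: |A| = 5, |A ∩ B| = 1; needs |A ∩ B| / |A| ≥ 1/3 — false.
(c) floor 3: |A| = 6, |A ∩ B| = 4; needs |A ∖ B| = 3 — false.
(d) floor 1: |A| = 8, |A ∩ B| = 1; needs |A ∩ B| / |A| > 1/5 — false.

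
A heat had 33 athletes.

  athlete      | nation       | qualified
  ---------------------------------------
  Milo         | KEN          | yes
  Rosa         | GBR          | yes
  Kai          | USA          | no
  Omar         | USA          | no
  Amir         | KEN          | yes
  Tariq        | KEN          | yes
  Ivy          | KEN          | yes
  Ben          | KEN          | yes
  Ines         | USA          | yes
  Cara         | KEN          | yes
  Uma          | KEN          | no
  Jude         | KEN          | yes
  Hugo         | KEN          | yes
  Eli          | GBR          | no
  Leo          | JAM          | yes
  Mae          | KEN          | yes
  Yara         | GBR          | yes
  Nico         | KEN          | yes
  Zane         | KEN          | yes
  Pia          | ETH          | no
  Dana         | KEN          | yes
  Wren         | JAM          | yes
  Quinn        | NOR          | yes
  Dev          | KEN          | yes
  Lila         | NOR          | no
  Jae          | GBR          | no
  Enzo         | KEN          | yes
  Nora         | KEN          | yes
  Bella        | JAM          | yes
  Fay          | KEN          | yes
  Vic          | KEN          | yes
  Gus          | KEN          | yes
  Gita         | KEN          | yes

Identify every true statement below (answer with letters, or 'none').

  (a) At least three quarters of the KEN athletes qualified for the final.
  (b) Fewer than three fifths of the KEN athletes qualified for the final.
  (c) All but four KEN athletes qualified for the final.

(a)

|A| = 20, |A ∩ B| = 19, |A ∖ B| = 1.
(a) |A ∩ B| / |A| ≥ 3/4: holds.
(b) |A ∩ B| / |A| < 3/5: fails.
(c) |A ∖ B| = 4: fails.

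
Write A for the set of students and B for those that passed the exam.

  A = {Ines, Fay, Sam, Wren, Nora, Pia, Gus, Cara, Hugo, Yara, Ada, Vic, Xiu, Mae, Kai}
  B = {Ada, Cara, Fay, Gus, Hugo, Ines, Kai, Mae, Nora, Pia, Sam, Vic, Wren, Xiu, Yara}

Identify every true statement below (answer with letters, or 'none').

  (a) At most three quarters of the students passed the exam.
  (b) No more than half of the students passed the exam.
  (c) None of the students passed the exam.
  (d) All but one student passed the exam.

none

|A| = 15, |A ∩ B| = 15, |A ∖ B| = 0.
(a) |A ∩ B| / |A| ≤ 3/4: fails.
(b) |A ∩ B| ≤ |A ∖ B|: fails.
(c) A ∩ B = ∅ (|A ∩ B| = 0): fails.
(d) |A ∖ B| = 1: fails.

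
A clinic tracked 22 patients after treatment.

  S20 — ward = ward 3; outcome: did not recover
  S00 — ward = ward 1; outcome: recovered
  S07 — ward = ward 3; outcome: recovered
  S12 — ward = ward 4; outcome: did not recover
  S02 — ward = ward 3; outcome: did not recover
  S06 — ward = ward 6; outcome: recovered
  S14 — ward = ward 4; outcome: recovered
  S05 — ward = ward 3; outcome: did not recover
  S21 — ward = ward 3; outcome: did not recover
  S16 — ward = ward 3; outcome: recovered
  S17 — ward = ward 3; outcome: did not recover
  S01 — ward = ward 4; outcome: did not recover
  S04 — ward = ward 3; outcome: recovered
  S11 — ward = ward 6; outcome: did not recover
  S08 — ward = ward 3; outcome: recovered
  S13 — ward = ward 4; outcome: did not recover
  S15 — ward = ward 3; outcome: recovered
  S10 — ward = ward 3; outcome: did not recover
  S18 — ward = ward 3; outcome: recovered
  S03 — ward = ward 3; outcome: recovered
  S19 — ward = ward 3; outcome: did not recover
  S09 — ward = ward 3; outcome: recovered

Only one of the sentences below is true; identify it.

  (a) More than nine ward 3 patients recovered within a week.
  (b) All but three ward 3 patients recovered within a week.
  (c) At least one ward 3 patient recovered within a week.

|A| = 15, |A ∩ B| = 8, |A ∖ B| = 7.
(a) requires |A ∩ B| > 9: false.
(b) requires |A ∖ B| = 3: false.
(c) requires A ∩ B ≠ ∅ (|A ∩ B| ≥ 1): true.

(c)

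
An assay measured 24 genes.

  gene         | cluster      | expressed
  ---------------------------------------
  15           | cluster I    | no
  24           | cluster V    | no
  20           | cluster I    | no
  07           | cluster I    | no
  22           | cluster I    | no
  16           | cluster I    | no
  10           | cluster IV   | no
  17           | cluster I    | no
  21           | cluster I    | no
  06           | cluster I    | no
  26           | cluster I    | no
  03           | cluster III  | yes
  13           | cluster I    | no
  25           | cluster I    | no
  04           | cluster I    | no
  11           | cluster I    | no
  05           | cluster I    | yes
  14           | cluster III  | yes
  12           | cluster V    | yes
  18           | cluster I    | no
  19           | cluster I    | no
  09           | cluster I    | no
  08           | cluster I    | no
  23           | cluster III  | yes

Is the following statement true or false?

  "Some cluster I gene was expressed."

Truth condition: A ∩ B ≠ ∅ (|A ∩ B| ≥ 1).
|A| = 18, |A ∩ B| = 1, |A ∖ B| = 17.
So the statement is true.

True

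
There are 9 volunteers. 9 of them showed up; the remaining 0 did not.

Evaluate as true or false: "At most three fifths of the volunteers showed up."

False

'At most three fifths of the volunteers showed up' holds iff |A ∩ B| / |A| ≤ 3/5.
|A| = 9, |A ∩ B| = 9, |A ∖ B| = 0.
|A ∩ B|/|A| = 9/9, so the statement is false.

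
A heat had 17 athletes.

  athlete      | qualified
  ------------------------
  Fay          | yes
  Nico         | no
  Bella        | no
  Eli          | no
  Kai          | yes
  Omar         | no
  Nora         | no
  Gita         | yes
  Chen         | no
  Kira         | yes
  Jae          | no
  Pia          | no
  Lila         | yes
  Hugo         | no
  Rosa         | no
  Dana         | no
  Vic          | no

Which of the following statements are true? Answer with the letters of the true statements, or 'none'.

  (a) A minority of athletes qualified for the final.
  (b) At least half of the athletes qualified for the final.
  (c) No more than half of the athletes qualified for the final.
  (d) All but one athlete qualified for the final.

|A| = 17, |A ∩ B| = 5, |A ∖ B| = 12.
(a) |A ∩ B| < |A ∖ B|: holds.
(b) |A ∩ B| ≥ |A ∖ B|: fails.
(c) |A ∩ B| ≤ |A ∖ B|: holds.
(d) |A ∖ B| = 1: fails.

(a), (c)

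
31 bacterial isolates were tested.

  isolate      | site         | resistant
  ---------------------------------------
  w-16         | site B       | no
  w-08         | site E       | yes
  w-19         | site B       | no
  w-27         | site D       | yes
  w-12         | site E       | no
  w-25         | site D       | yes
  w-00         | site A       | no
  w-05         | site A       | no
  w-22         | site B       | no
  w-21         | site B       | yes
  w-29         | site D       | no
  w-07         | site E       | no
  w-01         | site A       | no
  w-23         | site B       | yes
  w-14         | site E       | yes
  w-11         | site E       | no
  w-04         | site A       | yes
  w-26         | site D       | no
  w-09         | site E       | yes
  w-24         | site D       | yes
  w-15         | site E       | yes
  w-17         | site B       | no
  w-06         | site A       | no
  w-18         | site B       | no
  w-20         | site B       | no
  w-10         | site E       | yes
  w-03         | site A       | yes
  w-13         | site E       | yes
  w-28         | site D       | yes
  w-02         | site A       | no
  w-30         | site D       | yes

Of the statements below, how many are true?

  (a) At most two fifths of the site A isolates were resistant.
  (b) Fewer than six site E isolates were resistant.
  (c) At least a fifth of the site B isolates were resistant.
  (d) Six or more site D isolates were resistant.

2

(a) site A: |A| = 7, |A ∩ B| = 2; needs |A ∩ B| / |A| ≤ 2/5 — true.
(b) site E: |A| = 9, |A ∩ B| = 6; needs |A ∩ B| < 6 — false.
(c) site B: |A| = 8, |A ∩ B| = 2; needs |A ∩ B| / |A| ≥ 1/5 — true.
(d) site D: |A| = 7, |A ∩ B| = 5; needs |A ∩ B| ≥ 6 — false.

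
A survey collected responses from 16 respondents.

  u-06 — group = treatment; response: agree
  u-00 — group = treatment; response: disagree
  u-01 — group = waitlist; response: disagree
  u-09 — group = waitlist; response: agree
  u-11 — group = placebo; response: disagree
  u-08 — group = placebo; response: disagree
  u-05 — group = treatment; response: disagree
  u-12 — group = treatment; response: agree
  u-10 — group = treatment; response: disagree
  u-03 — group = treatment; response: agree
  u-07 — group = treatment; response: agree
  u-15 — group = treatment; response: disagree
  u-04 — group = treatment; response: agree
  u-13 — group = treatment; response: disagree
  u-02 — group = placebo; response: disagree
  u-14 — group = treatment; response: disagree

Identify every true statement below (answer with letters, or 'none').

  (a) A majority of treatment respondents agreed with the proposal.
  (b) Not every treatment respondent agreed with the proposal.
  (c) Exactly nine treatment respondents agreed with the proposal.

(b)

|A| = 11, |A ∩ B| = 5, |A ∖ B| = 6.
(a) |A ∩ B| > |A ∖ B|: fails.
(b) A ⊄ B (|A ∖ B| ≥ 1): holds.
(c) |A ∩ B| = 9: fails.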